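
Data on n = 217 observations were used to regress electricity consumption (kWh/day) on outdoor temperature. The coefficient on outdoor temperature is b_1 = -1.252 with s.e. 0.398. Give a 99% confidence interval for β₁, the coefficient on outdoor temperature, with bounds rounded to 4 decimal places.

df = n − 2 = 217 − 2 = 215.
t* = t_{0.005, 215} = 2.598889.
Margin = t* × SE = 2.598889 × 0.398 = 1.034358.
CI: -1.252 ± 1.034358 → (-2.2864, -0.2176).
With 99% confidence, each one-unit increase in outdoor temperature is associated with a change of between -2.2864 and -0.2176 kWh/day in electricity consumption.

(-2.2864, -0.2176)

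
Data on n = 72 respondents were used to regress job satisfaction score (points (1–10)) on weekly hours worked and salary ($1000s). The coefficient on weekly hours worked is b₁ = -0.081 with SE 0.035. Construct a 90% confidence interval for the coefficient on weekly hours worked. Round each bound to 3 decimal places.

(-0.139, -0.023)

df = n − k − 1 = 72 − 2 − 1 = 69.
t* = t_{0.05, 69} = 1.667239.
Margin = t* × SE = 1.667239 × 0.035 = 0.05835.
CI: -0.081 ± 0.05835 → (-0.139, -0.023).
With 90% confidence, each one-unit increase in weekly hours worked is associated with a change of between -0.139 and -0.023 points (1–10) in job satisfaction score, holding the other predictors fixed.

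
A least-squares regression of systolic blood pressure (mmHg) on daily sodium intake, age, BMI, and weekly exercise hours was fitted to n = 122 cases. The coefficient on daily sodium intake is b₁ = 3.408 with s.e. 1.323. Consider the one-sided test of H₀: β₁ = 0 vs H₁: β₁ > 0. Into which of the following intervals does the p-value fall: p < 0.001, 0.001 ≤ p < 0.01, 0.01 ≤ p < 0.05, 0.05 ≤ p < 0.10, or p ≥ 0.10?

t = 3.408 / 1.323 = 2.576.
df = n − k − 1 = 122 − 4 − 1 = 117.
One-sided p = P(T_{117} > t) ≈ 0.0056.
So 0.001 ≤ p < 0.01.

0.001 ≤ p < 0.01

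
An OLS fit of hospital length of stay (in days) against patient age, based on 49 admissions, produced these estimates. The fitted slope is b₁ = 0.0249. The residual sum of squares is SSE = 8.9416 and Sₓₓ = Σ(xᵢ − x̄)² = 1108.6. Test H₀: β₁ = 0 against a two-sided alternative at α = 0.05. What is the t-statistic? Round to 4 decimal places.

MSE = SSE/(n − 2) = 8.9416/47 = 0.190247.
SE(b₁) = √(MSE/Sₓₓ) = √(0.190247/1108.6) = 0.0131.
t = 0.0249 / 0.0131 = 1.9008.
df = n − 2 = 47.
Two-sided p ≈ 0.0635, which is ≥ 0.05, so fail to reject H₀.
The data do not give significant evidence of an association between patient age and hospital length of stay.

t = 1.9008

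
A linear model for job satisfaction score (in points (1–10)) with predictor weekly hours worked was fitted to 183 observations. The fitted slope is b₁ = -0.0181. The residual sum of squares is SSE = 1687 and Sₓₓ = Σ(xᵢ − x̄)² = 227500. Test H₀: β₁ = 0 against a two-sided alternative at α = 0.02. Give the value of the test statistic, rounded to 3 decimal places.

t = -2.828

MSE = SSE/(n − 2) = 1687/181 = 9.32044.
SE(b₁) = √(MSE/Sₓₓ) = √(9.32044/227500) = 0.0064007.
t = -0.0181 / 0.0064007 = -2.828.
df = n − 2 = 181.
Two-sided p ≈ 0.0052, which is < 0.02, so reject H₀.
There is evidence that weekly hours worked is associated with job satisfaction score.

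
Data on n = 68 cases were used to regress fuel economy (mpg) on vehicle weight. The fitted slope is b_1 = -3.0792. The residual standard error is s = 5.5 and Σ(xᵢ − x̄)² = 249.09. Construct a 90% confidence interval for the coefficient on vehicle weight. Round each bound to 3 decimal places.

(-3.661, -2.498)

SE(b_1) = s/√Sₓₓ = 5.5/√249.09 = 0.348485.
df = n − 2 = 66.
t* = t_{0.05, 66} = 1.668271.
Margin = t* × SE = 1.668271 × 0.348485 = 0.58137.
CI: -3.0792 ± 0.58137 → (-3.661, -2.498).
With 90% confidence, each one-unit increase in vehicle weight is associated with a change of between -3.661 and -2.498 mpg in fuel economy.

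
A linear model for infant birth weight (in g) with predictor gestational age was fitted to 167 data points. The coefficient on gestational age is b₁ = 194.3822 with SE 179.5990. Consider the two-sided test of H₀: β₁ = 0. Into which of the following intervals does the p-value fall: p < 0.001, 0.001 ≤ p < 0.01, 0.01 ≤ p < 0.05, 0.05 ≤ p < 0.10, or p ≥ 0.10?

p ≥ 0.10

t = 194.3822 / 179.5990 = 1.082.
df = n − 2 = 167 − 2 = 165.
Two-sided p = 2·P(T_{165} > |t|) ≈ 0.2807.
So p ≥ 0.10.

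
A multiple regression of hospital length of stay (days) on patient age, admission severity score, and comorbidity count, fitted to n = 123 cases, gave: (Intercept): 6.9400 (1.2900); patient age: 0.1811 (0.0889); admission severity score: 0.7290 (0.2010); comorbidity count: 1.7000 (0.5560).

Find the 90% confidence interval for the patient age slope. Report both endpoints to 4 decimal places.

(0.0337, 0.3285)

Read off: b = 0.1811, SE = 0.0889 for patient age.
df = n − k − 1 = 123 − 3 − 1 = 119.
t* = t_{0.05, 119} = 1.657759.
Margin = t* × SE = 1.657759 × 0.0889 = 0.147375.
CI: 0.1811 ± 0.147375 → (0.0337, 0.3285).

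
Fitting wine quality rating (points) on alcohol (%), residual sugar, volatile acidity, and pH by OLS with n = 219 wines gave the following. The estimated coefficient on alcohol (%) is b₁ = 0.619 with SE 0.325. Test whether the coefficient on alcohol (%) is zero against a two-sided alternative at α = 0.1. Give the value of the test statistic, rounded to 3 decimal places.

t = 1.905

H₀: β₁ = 0 vs H₁: β₁ ≠ 0.
t = (b₁ − β₁⁰)/SE = 0.619 / 0.325 = 1.905.
df = n − k − 1 = 219 − 4 − 1 = 214.
Two-sided p ≈ 0.0582, which is < 0.1, so reject H₀.
There is evidence that alcohol (%) is associated with wine quality rating, holding the other predictors fixed.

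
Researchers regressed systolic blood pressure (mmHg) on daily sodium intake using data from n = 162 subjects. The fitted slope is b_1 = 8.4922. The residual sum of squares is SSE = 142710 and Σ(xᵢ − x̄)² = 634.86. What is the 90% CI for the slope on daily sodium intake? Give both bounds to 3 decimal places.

MSE = SSE/(n − 2) = 142710/160 = 891.938.
SE(b_1) = √(MSE/Sₓₓ) = √(891.938/634.86) = 1.1853.
df = n − 2 = 160.
t* = t_{0.05, 160} = 1.654433.
Margin = t* × SE = 1.654433 × 1.1853 = 1.96100.
CI: 8.4922 ± 1.96100 → (6.531, 10.453).
With 90% confidence, each one-unit increase in daily sodium intake is associated with a change of between 6.531 and 10.453 mmHg in systolic blood pressure.

(6.531, 10.453)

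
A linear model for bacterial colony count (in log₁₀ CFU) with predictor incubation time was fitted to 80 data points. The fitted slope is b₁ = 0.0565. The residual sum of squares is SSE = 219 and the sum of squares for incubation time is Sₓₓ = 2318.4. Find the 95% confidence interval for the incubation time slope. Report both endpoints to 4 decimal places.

MSE = SSE/(n − 2) = 219/78 = 2.80769.
SE(b₁) = √(MSE/Sₓₓ) = √(2.80769/2318.4) = 0.0348001.
df = n − 2 = 78.
t* = t_{0.025, 78} = 1.990847.
Margin = t* × SE = 1.990847 × 0.0348001 = 0.069282.
CI: 0.0565 ± 0.069282 → (-0.0128, 0.1258).
With 95% confidence, each one-unit increase in incubation time is associated with a change of between -0.0128 and 0.1258 log₁₀ CFU in bacterial colony count.

(-0.0128, 0.1258)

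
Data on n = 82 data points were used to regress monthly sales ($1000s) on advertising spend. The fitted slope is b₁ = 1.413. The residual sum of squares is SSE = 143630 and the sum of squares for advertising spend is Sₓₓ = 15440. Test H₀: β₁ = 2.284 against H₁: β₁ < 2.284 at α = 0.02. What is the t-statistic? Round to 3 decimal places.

MSE = SSE/(n − 2) = 143630/80 = 1795.38.
SE(b₁) = √(MSE/Sₓₓ) = √(1795.38/15440) = 0.341.
t = (1.413 − 2.284) / 0.341 = -2.554.
df = n − 2 = 80.
One-sided p ≈ 0.0063, which is < 0.02, so reject H₀.
There is evidence that the true slope on advertising spend is below 2.284 $1000s per unit.

t = -2.554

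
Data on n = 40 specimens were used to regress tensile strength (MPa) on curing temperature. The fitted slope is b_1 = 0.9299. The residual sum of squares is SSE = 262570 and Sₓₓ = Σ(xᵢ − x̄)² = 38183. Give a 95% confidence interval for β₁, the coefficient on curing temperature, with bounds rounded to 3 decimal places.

MSE = SSE/(n − 2) = 262570/38 = 6909.74.
SE(b_1) = √(MSE/Sₓₓ) = √(6909.74/38183) = 0.425398.
df = n − 2 = 38.
t* = t_{0.025, 38} = 2.024394.
Margin = t* × SE = 2.024394 × 0.425398 = 0.86117.
CI: 0.9299 ± 0.86117 → (0.069, 1.791).
With 95% confidence, each one-unit increase in curing temperature is associated with a change of between 0.069 and 1.791 MPa in tensile strength.

(0.069, 1.791)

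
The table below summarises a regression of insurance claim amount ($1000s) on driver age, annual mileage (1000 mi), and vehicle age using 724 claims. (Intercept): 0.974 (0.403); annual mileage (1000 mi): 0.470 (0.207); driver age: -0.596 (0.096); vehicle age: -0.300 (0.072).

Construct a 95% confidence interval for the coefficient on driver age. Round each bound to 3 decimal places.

(-0.784, -0.408)

Read off: b = -0.596, SE = 0.096 for driver age.
df = n − k − 1 = 724 − 3 − 1 = 720.
t* = t_{0.025, 720} = 1.963264.
Margin = t* × SE = 1.963264 × 0.096 = 0.18847.
CI: -0.596 ± 0.18847 → (-0.784, -0.408).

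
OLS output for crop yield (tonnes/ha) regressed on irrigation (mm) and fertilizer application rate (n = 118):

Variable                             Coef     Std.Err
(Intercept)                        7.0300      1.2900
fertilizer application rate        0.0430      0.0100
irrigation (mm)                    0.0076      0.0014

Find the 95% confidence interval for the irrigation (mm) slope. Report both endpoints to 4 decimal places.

Read off: b = 0.0076, SE = 0.0014 for irrigation (mm).
df = n − k − 1 = 118 − 2 − 1 = 115.
t* = t_{0.025, 115} = 1.980808.
Margin = t* × SE = 1.980808 × 0.0014 = 0.002773.
CI: 0.0076 ± 0.002773 → (0.0048, 0.0104).

(0.0048, 0.0104)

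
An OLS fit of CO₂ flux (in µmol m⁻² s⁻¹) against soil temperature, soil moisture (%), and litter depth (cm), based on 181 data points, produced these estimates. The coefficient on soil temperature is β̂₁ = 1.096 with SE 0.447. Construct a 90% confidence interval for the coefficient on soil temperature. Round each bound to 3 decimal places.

(0.357, 1.835)

df = n − k − 1 = 181 − 3 − 1 = 177.
t* = t_{0.05, 177} = 1.653508.
Margin = t* × SE = 1.653508 × 0.447 = 0.73912.
CI: 1.096 ± 0.73912 → (0.357, 1.835).
With 90% confidence, each one-unit increase in soil temperature is associated with a change of between 0.357 and 1.835 µmol m⁻² s⁻¹ in CO₂ flux, holding the other predictors fixed.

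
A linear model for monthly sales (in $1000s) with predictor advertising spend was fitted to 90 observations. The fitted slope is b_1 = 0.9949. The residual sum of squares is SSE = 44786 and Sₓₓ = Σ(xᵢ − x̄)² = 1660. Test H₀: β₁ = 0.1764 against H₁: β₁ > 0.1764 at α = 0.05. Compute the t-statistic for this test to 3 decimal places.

t = 1.478

MSE = SSE/(n − 2) = 44786/88 = 508.932.
SE(b_1) = √(MSE/Sₓₓ) = √(508.932/1660) = 0.553702.
t = (0.9949 − 0.1764) / 0.553702 = 1.478.
df = n − 2 = 88.
One-sided p ≈ 0.0715, which is ≥ 0.05, so fail to reject H₀.
The data do not give significant evidence that the true slope on advertising spend exceeds 0.1764 $1000s per unit.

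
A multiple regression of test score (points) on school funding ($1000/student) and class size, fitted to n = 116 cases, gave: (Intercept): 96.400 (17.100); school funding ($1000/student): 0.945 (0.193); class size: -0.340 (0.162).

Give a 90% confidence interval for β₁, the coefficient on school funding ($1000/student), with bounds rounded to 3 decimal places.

Read off: b = 0.945, SE = 0.193 for school funding ($1000/student).
df = n − k − 1 = 116 − 2 − 1 = 113.
t* = t_{0.05, 113} = 1.65845.
Margin = t* × SE = 1.65845 × 0.193 = 0.32008.
CI: 0.945 ± 0.32008 → (0.625, 1.265).

(0.625, 1.265)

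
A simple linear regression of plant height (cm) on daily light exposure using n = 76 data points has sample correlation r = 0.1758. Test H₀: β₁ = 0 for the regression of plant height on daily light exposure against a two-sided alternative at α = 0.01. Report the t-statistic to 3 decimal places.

t = r·√(n − 2)/√(1 − r²) = 0.1758·√74/√0.969094 = 1.536.
df = n − 2 = 74.
Two-sided p ≈ 0.1288, which is ≥ 0.01, so fail to reject H₀.
The data do not give significant evidence of a linear association between daily light exposure and plant height.

t = 1.536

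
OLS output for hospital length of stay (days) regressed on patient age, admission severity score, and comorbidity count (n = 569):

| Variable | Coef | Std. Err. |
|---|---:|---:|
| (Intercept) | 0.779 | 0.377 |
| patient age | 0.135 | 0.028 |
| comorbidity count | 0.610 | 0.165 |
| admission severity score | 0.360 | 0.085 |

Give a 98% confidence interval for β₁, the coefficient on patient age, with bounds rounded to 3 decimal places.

(0.070, 0.200)

Read off: b = 0.135, SE = 0.028 for patient age.
df = n − k − 1 = 569 − 3 − 1 = 565.
t* = t_{0.01, 565} = 2.332966.
Margin = t* × SE = 2.332966 × 0.028 = 0.06532.
CI: 0.135 ± 0.06532 → (0.070, 0.200).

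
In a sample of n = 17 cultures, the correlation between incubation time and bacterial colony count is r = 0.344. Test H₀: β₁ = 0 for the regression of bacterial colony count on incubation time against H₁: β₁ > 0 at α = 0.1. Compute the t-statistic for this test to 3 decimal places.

t = r·√(n − 2)/√(1 − r²) = 0.344·√15/√0.881664 = 1.419.
df = n − 2 = 15.
One-sided p ≈ 0.0882, which is < 0.1, so reject H₀.
There is evidence of a linear association between incubation time and bacterial colony count.

t = 1.419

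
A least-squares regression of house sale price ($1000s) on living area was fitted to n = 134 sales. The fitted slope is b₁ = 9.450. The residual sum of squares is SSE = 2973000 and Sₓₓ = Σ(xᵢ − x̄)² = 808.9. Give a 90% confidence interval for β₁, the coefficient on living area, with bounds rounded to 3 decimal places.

MSE = SSE/(n − 2) = 2973000/132 = 22522.7.
SE(b₁) = √(MSE/Sₓₓ) = √(22522.7/808.9) = 5.27671.
df = n − 2 = 132.
t* = t_{0.05, 132} = 1.656479.
Margin = t* × SE = 1.656479 × 5.27671 = 8.74076.
CI: 9.450 ± 8.74076 → (0.709, 18.191).
With 90% confidence, each one-unit increase in living area is associated with a change of between 0.709 and 18.191 $1000s in house sale price.

(0.709, 18.191)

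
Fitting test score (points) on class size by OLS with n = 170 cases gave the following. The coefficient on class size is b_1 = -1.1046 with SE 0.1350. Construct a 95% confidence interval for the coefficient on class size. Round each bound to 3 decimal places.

df = n − 2 = 170 − 2 = 168.
t* = t_{0.025, 168} = 1.974185.
Margin = t* × SE = 1.974185 × 0.1350 = 0.26652.
CI: -1.1046 ± 0.26652 → (-1.371, -0.838).
With 95% confidence, each one-unit increase in class size is associated with a change of between -1.371 and -0.838 points in test score.

(-1.371, -0.838)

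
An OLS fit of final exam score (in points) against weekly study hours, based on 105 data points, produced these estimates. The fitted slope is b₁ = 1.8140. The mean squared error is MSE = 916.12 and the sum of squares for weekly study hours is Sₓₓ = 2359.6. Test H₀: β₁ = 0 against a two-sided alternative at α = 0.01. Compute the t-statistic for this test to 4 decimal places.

SE(b₁) = √(MSE/Sₓₓ) = √(916.12/2359.6) = 0.623099.
t = 1.8140 / 0.623099 = 2.9113.
df = n − 2 = 103.
Two-sided p ≈ 0.0044, which is < 0.01, so reject H₀.
There is evidence that weekly study hours is associated with final exam score.

t = 2.9113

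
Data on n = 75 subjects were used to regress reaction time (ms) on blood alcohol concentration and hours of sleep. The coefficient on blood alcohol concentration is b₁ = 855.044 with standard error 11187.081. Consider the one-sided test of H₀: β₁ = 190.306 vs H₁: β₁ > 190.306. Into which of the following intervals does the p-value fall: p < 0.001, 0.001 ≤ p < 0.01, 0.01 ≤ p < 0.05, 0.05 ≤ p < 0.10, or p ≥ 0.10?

p ≥ 0.10

t = (855.044 − 190.306) / 11187.081 = 0.059.
df = n − k − 1 = 75 − 2 − 1 = 72.
One-sided p = P(T_{72} > t) ≈ 0.4764.
So p ≥ 0.10.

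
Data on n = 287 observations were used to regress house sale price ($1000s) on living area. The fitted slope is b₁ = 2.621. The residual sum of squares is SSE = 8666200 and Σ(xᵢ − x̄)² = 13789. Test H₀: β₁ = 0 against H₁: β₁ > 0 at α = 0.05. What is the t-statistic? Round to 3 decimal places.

t = 1.765

MSE = SSE/(n − 2) = 8666200/285 = 30407.7.
SE(b₁) = √(MSE/Sₓₓ) = √(30407.7/13789) = 1.485.
t = 2.621 / 1.485 = 1.765.
df = n − 2 = 285.
One-sided p ≈ 0.0393, which is < 0.05, so reject H₀.
There is evidence that the true slope on living area is positive.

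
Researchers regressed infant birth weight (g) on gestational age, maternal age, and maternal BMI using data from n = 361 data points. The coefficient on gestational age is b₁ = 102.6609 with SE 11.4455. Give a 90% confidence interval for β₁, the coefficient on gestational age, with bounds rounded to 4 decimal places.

df = n − k − 1 = 361 − 3 − 1 = 357.
t* = t_{0.05, 357} = 1.649133.
Margin = t* × SE = 1.649133 × 11.4455 = 18.875152.
CI: 102.6609 ± 18.875152 → (83.7857, 121.5361).
With 90% confidence, each one-unit increase in gestational age is associated with a change of between 83.7857 and 121.5361 g in infant birth weight, holding the other predictors fixed.

(83.7857, 121.5361)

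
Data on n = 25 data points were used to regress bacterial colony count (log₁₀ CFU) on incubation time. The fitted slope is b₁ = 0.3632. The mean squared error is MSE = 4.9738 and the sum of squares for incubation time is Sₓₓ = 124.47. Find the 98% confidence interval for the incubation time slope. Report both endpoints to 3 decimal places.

SE(b₁) = √(MSE/Sₓₓ) = √(4.9738/124.47) = 0.1999.
df = n − 2 = 23.
t* = t_{0.01, 23} = 2.499867.
Margin = t* × SE = 2.499867 × 0.1999 = 0.49972.
CI: 0.3632 ± 0.49972 → (-0.137, 0.863).
With 98% confidence, each one-unit increase in incubation time is associated with a change of between -0.137 and 0.863 log₁₀ CFU in bacterial colony count.

(-0.137, 0.863)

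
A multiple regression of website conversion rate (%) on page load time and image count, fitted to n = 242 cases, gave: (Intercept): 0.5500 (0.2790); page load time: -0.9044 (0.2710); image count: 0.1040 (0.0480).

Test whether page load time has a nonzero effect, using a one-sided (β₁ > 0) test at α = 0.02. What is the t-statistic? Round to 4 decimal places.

Read off: b = -0.9044, SE = 0.2710 for page load time.
H₀: β₁ = 0 vs H₁: β₁ > 0.
t = -0.9044 / 0.2710 = -3.3373.
df = n − k − 1 = 242 − 2 − 1 = 239.
One-sided p ≈ 0.9995, which is ≥ 0.02, so fail to reject H₀.
The data do not give significant evidence that the true slope on page load time is positive, holding the other predictors fixed.

t = -3.3373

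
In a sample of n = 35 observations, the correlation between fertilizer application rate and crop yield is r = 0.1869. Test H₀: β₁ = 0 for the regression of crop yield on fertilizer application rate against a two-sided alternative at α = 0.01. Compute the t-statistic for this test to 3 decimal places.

t = r·√(n − 2)/√(1 − r²) = 0.1869·√33/√0.965068 = 1.093.
df = n − 2 = 33.
Two-sided p ≈ 0.2823, which is ≥ 0.01, so fail to reject H₀.
The data do not give significant evidence of a linear association between fertilizer application rate and crop yield.

t = 1.093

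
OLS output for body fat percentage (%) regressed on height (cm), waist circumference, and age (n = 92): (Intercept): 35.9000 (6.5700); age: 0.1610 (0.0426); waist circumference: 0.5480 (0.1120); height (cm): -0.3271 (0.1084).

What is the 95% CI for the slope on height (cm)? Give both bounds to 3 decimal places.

(-0.543, -0.112)

Read off: b = -0.3271, SE = 0.1084 for height (cm).
df = n − k − 1 = 92 − 3 − 1 = 88.
t* = t_{0.025, 88} = 1.98729.
Margin = t* × SE = 1.98729 × 0.1084 = 0.21542.
CI: -0.3271 ± 0.21542 → (-0.543, -0.112).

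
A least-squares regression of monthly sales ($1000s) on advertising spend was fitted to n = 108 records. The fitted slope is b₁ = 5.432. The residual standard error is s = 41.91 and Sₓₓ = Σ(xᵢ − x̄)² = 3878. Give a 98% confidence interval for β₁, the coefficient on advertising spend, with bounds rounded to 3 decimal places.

SE(b₁) = s/√Sₓₓ = 41.91/√3878 = 0.672998.
df = n − 2 = 106.
t* = t_{0.01, 106} = 2.362043.
Margin = t* × SE = 2.362043 × 0.672998 = 1.58965.
CI: 5.432 ± 1.58965 → (3.842, 7.022).
With 98% confidence, each one-unit increase in advertising spend is associated with a change of between 3.842 and 7.022 $1000s in monthly sales.

(3.842, 7.022)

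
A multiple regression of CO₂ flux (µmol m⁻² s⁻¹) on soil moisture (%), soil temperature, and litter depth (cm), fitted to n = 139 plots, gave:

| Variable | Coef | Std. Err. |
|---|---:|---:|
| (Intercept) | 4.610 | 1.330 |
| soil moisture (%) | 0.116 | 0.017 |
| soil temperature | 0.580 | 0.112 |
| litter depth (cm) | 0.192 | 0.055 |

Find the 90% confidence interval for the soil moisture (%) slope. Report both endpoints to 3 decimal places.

(0.088, 0.144)

Read off: b = 0.116, SE = 0.017 for soil moisture (%).
df = n − k − 1 = 139 − 3 − 1 = 135.
t* = t_{0.05, 135} = 1.656219.
Margin = t* × SE = 1.656219 × 0.017 = 0.02816.
CI: 0.116 ± 0.02816 → (0.088, 0.144).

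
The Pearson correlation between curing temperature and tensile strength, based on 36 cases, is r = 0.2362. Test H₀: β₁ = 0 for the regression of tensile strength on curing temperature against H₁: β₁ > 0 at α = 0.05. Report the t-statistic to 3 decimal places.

t = r·√(n − 2)/√(1 − r²) = 0.2362·√34/√0.94421 = 1.417.
df = n − 2 = 34.
One-sided p ≈ 0.0827, which is ≥ 0.05, so fail to reject H₀.
The data do not give significant evidence of a linear association between curing temperature and tensile strength.

t = 1.417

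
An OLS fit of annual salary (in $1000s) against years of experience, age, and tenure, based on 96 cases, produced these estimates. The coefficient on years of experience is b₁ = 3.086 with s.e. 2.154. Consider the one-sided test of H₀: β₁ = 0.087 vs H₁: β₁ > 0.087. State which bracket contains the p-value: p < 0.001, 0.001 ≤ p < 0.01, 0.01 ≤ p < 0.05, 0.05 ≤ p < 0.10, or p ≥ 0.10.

t = (3.086 − 0.087) / 2.154 = 1.392.
df = n − k − 1 = 96 − 3 − 1 = 92.
One-sided p = P(T_{92} > t) ≈ 0.0836.
So 0.05 ≤ p < 0.10.

0.05 ≤ p < 0.10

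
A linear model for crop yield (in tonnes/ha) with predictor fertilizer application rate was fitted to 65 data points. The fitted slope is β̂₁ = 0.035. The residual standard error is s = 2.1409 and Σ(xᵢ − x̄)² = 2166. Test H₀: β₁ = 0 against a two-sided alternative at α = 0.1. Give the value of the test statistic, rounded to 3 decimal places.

t = 0.761

SE(β̂₁) = s/√Sₓₓ = 2.1409/√2166 = 0.046001.
t = 0.035 / 0.046001 = 0.761.
df = n − 2 = 63.
Two-sided p ≈ 0.4496, which is ≥ 0.1, so fail to reject H₀.
The data do not give significant evidence of an association between fertilizer application rate and crop yield.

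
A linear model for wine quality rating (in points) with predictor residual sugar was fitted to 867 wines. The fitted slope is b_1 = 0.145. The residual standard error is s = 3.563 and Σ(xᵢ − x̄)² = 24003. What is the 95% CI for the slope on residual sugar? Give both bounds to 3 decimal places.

(0.100, 0.190)

SE(b_1) = s/√Sₓₓ = 3.563/√24003 = 0.0229976.
df = n − 2 = 865.
t* = t_{0.025, 865} = 1.96271.
Margin = t* × SE = 1.96271 × 0.0229976 = 0.04514.
CI: 0.145 ± 0.04514 → (0.100, 0.190).
With 95% confidence, each one-unit increase in residual sugar is associated with a change of between 0.100 and 0.190 points in wine quality rating.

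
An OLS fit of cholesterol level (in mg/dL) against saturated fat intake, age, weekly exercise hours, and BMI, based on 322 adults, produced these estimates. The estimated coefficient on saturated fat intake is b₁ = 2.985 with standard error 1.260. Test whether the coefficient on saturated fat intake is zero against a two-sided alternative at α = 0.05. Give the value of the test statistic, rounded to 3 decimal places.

t = 2.369

H₀: β₁ = 0 vs H₁: β₁ ≠ 0.
t = (b₁ − β₁⁰)/SE = 2.985 / 1.260 = 2.369.
df = n − k − 1 = 322 − 4 − 1 = 317.
Two-sided p ≈ 0.0184, which is < 0.05, so reject H₀.
There is evidence that saturated fat intake is associated with cholesterol level, holding the other predictors fixed.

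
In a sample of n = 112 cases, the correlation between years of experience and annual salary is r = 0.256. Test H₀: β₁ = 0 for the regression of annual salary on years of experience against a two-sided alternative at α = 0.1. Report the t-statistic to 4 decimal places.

t = r·√(n − 2)/√(1 − r²) = 0.256·√110/√0.934464 = 2.7775.
df = n − 2 = 110.
Two-sided p ≈ 0.0064, which is < 0.1, so reject H₀.
There is evidence of a linear association between years of experience and annual salary.

t = 2.7775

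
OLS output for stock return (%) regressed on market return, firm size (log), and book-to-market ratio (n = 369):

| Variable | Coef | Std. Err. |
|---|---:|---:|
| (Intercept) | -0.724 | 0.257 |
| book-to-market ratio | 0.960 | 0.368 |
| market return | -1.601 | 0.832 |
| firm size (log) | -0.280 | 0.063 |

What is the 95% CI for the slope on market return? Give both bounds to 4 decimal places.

(-3.2371, 0.0351)

Read off: b = -1.601, SE = 0.832 for market return.
df = n − k − 1 = 369 − 3 − 1 = 365.
t* = t_{0.025, 365} = 1.966485.
Margin = t* × SE = 1.966485 × 0.832 = 1.636115.
CI: -1.601 ± 1.636115 → (-3.2371, 0.0351).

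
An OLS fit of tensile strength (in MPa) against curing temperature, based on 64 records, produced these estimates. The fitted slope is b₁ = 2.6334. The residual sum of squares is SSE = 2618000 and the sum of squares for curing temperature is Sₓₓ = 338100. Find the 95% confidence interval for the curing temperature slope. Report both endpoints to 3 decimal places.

MSE = SSE/(n − 2) = 2618000/62 = 42225.8.
SE(b₁) = √(MSE/Sₓₓ) = √(42225.8/338100) = 0.3534.
df = n − 2 = 62.
t* = t_{0.025, 62} = 1.998972.
Margin = t* × SE = 1.998972 × 0.3534 = 0.70644.
CI: 2.6334 ± 0.70644 → (1.927, 3.340).
With 95% confidence, each one-unit increase in curing temperature is associated with a change of between 1.927 and 3.340 MPa in tensile strength.

(1.927, 3.340)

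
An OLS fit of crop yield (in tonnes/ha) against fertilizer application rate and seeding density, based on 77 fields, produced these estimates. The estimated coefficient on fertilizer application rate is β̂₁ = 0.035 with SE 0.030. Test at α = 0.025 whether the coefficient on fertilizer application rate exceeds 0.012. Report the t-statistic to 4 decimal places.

H₀: β₁ = 0.012 vs H₁: β₁ > 0.012.
t = (β̂₁ − β₁⁰)/SE = (0.035 − 0.012) / 0.030 = 0.7667.
df = n − k − 1 = 77 − 2 − 1 = 74.
One-sided p ≈ 0.2229, which is ≥ 0.025, so fail to reject H₀.
The data do not give significant evidence that the true slope on fertilizer application rate exceeds 0.012 tonnes/ha per unit, holding the other predictors fixed.

t = 0.7667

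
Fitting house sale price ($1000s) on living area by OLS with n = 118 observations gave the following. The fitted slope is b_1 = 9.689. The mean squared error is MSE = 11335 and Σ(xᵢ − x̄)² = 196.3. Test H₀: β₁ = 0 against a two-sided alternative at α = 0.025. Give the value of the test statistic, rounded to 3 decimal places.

SE(b_1) = √(MSE/Sₓₓ) = √(11335/196.3) = 7.5989.
t = 9.689 / 7.5989 = 1.275.
df = n − 2 = 116.
Two-sided p ≈ 0.2048, which is ≥ 0.025, so fail to reject H₀.
The data do not give significant evidence of an association between living area and house sale price.

t = 1.275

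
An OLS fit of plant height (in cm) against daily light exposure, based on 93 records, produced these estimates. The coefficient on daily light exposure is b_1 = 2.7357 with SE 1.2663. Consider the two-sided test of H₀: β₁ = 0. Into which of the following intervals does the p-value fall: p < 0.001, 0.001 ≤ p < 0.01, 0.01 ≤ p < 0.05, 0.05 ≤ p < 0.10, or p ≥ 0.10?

0.01 ≤ p < 0.05

t = 2.7357 / 1.2663 = 2.160.
df = n − 2 = 93 − 2 = 91.
Two-sided p = 2·P(T_{91} > |t|) ≈ 0.0334.
So 0.01 ≤ p < 0.05.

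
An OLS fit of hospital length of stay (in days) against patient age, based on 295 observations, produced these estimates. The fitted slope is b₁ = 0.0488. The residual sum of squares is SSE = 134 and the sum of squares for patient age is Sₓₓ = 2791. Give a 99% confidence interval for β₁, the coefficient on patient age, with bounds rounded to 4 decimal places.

MSE = SSE/(n − 2) = 134/293 = 0.457338.
SE(b₁) = √(MSE/Sₓₓ) = √(0.457338/2791) = 0.0128008.
df = n − 2 = 293.
t* = t_{0.005, 293} = 2.592713.
Margin = t* × SE = 2.592713 × 0.0128008 = 0.033189.
CI: 0.0488 ± 0.033189 → (0.0156, 0.0820).
With 99% confidence, each one-unit increase in patient age is associated with a change of between 0.0156 and 0.0820 days in hospital length of stay.

(0.0156, 0.0820)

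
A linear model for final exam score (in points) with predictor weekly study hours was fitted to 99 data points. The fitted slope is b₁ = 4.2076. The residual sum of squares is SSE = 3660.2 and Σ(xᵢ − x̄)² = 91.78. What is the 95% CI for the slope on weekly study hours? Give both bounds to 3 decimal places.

(2.935, 5.480)

MSE = SSE/(n − 2) = 3660.2/97 = 37.734.
SE(b₁) = √(MSE/Sₓₓ) = √(37.734/91.78) = 0.641199.
df = n − 2 = 97.
t* = t_{0.025, 97} = 1.984723.
Margin = t* × SE = 1.984723 × 0.641199 = 1.27260.
CI: 4.2076 ± 1.27260 → (2.935, 5.480).
With 95% confidence, each one-unit increase in weekly study hours is associated with a change of between 2.935 and 5.480 points in final exam score.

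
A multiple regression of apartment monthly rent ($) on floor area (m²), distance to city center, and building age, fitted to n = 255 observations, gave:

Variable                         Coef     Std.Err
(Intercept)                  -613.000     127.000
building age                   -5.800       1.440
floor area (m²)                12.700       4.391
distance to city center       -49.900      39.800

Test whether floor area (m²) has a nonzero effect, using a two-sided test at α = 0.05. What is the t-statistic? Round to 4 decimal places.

Read off: b = 12.700, SE = 4.391 for floor area (m²).
H₀: β₁ = 0 vs H₁: β₁ ≠ 0.
t = 12.700 / 4.391 = 2.8923.
df = n − k − 1 = 255 − 3 − 1 = 251.
Two-sided p ≈ 0.0042, which is < 0.05, so reject H₀.
There is evidence that floor area (m²) is associated with apartment monthly rent, holding the other predictors fixed.

t = 2.8923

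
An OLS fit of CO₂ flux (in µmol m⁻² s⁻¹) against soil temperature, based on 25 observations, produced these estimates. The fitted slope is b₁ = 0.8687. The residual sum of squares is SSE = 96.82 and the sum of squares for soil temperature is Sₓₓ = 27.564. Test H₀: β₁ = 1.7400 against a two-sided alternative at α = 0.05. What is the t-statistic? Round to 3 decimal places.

t = -2.230

MSE = SSE/(n − 2) = 96.82/23 = 4.20957.
SE(b₁) = √(MSE/Sₓₓ) = √(4.20957/27.564) = 0.390794.
t = (0.8687 − 1.7400) / 0.390794 = -2.230.
df = n − 2 = 23.
Two-sided p ≈ 0.0358, which is < 0.05, so reject H₀.
There is evidence that the true slope on soil temperature differs from 1.7400 µmol m⁻² s⁻¹ per unit.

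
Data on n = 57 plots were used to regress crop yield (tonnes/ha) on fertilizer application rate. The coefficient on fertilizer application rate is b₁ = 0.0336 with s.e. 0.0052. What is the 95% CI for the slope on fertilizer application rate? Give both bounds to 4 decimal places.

(0.0232, 0.0440)

df = n − 2 = 57 − 2 = 55.
t* = t_{0.025, 55} = 2.004045.
Margin = t* × SE = 2.004045 × 0.0052 = 0.010421.
CI: 0.0336 ± 0.010421 → (0.0232, 0.0440).
With 95% confidence, each one-unit increase in fertilizer application rate is associated with a change of between 0.0232 and 0.0440 tonnes/ha in crop yield.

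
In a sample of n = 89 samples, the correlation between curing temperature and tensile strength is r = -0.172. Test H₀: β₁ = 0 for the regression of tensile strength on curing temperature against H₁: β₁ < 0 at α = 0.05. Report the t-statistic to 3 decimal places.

t = -1.629

t = r·√(n − 2)/√(1 − r²) = -0.172·√87/√0.970416 = -1.629.
df = n − 2 = 87.
One-sided p ≈ 0.0535, which is ≥ 0.05, so fail to reject H₀.
The data do not give significant evidence of a linear association between curing temperature and tensile strength.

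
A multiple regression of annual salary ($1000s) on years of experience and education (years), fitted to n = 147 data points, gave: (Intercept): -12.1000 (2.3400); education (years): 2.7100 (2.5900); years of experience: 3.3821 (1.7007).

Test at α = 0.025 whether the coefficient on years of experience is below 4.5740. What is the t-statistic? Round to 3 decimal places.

t = -0.701

Read off: b = 3.3821, SE = 1.7007 for years of experience.
H₀: β₁ = 4.5740 vs H₁: β₁ < 4.5740.
t = (3.3821 − 4.5740) / 1.7007 = -0.701.
df = n − k − 1 = 147 − 2 − 1 = 144.
One-sided p ≈ 0.2423, which is ≥ 0.025, so fail to reject H₀.
The data do not give significant evidence that the true slope on years of experience is below 4.5740 $1000s per unit, holding the other predictors fixed.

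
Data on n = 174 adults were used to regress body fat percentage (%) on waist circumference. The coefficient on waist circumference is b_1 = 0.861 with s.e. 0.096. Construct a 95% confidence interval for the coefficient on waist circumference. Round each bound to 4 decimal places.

df = n − 2 = 174 − 2 = 172.
t* = t_{0.025, 172} = 1.973852.
Margin = t* × SE = 1.973852 × 0.096 = 0.189490.
CI: 0.861 ± 0.189490 → (0.6715, 1.0505).
With 95% confidence, each one-unit increase in waist circumference is associated with a change of between 0.6715 and 1.0505 % in body fat percentage.

(0.6715, 1.0505)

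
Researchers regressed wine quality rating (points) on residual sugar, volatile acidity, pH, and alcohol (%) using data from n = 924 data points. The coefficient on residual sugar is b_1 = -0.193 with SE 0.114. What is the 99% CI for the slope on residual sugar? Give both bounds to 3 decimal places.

df = n − k − 1 = 924 − 4 − 1 = 919.
t* = t_{0.005, 919} = 2.58119.
Margin = t* × SE = 2.58119 × 0.114 = 0.29426.
CI: -0.193 ± 0.29426 → (-0.487, 0.101).
With 99% confidence, each one-unit increase in residual sugar is associated with a change of between -0.487 and 0.101 points in wine quality rating, holding the other predictors fixed.

(-0.487, 0.101)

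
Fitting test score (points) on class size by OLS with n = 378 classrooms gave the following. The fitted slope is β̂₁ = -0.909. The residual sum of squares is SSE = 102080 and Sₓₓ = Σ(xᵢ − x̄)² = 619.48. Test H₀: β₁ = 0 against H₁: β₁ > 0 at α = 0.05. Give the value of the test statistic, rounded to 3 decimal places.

MSE = SSE/(n − 2) = 102080/376 = 271.489.
SE(β̂₁) = √(MSE/Sₓₓ) = √(271.489/619.48) = 0.662007.
t = -0.909 / 0.662007 = -1.373.
df = n − 2 = 376.
One-sided p ≈ 0.9147, which is ≥ 0.05, so fail to reject H₀.
The data do not give significant evidence that the true slope on class size is positive.

t = -1.373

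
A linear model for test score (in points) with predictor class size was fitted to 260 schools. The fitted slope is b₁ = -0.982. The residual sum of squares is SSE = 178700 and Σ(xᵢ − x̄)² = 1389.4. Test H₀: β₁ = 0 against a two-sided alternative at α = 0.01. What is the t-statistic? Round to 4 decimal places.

t = -1.3908

MSE = SSE/(n − 2) = 178700/258 = 692.636.
SE(b₁) = √(MSE/Sₓₓ) = √(692.636/1389.4) = 0.706055.
t = -0.982 / 0.706055 = -1.3908.
df = n − 2 = 258.
Two-sided p ≈ 0.1655, which is ≥ 0.01, so fail to reject H₀.
The data do not give significant evidence of an association between class size and test score.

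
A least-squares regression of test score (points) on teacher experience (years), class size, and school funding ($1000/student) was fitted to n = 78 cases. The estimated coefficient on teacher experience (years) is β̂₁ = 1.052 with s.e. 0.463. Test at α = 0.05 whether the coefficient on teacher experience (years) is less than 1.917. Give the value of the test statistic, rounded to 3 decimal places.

H₀: β₁ = 1.917 vs H₁: β₁ < 1.917.
t = (β̂₁ − β₁⁰)/SE = (1.052 − 1.917) / 0.463 = -1.868.
df = n − k − 1 = 78 − 3 − 1 = 74.
One-sided p ≈ 0.0328, which is < 0.05, so reject H₀.
There is evidence that the true slope on teacher experience (years) is below 1.917 points per unit, holding the other predictors fixed.

t = -1.868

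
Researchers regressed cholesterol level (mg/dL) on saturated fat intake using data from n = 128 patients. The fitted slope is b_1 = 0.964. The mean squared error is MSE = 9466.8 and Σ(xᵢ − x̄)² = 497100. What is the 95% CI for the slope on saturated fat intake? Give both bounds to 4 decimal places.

(0.6909, 1.2371)

SE(b_1) = √(MSE/Sₓₓ) = √(9466.8/497100) = 0.138.
df = n − 2 = 126.
t* = t_{0.025, 126} = 1.978971.
Margin = t* × SE = 1.978971 × 0.138 = 0.273098.
CI: 0.964 ± 0.273098 → (0.6909, 1.2371).
With 95% confidence, each one-unit increase in saturated fat intake is associated with a change of between 0.6909 and 1.2371 mg/dL in cholesterol level.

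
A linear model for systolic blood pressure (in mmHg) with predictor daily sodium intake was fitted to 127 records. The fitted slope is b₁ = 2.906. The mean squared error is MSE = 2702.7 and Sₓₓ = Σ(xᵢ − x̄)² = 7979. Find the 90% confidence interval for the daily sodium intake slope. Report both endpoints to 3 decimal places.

SE(b₁) = √(MSE/Sₓₓ) = √(2702.7/7979) = 0.582002.
df = n − 2 = 125.
t* = t_{0.05, 125} = 1.657135.
Margin = t* × SE = 1.657135 × 0.582002 = 0.96446.
CI: 2.906 ± 0.96446 → (1.942, 3.870).
With 90% confidence, each one-unit increase in daily sodium intake is associated with a change of between 1.942 and 3.870 mmHg in systolic blood pressure.

(1.942, 3.870)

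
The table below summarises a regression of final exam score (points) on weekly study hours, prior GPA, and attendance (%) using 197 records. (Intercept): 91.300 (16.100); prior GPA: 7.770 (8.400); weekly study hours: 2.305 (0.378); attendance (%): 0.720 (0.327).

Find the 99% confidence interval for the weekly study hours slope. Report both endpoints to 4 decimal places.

(1.3216, 3.2884)

Read off: b = 2.305, SE = 0.378 for weekly study hours.
df = n − k − 1 = 197 − 3 − 1 = 193.
t* = t_{0.005, 193} = 2.601543.
Margin = t* × SE = 2.601543 × 0.378 = 0.983383.
CI: 2.305 ± 0.983383 → (1.3216, 3.2884).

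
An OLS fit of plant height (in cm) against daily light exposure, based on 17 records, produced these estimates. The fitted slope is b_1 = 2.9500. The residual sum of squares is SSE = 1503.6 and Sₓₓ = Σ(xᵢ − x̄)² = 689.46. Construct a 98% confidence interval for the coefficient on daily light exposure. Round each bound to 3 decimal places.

MSE = SSE/(n − 2) = 1503.6/15 = 100.24.
SE(b_1) = √(MSE/Sₓₓ) = √(100.24/689.46) = 0.381299.
df = n − 2 = 15.
t* = t_{0.01, 15} = 2.60248.
Margin = t* × SE = 2.60248 × 0.381299 = 0.99232.
CI: 2.9500 ± 0.99232 → (1.958, 3.942).
With 98% confidence, each one-unit increase in daily light exposure is associated with a change of between 1.958 and 3.942 cm in plant height.

(1.958, 3.942)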